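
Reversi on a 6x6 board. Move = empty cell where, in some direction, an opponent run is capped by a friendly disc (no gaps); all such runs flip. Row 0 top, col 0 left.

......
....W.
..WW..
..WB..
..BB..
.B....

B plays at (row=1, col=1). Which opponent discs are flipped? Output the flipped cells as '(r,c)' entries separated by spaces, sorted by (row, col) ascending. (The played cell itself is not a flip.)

Answer: (2,2)

Derivation:
Dir NW: first cell '.' (not opp) -> no flip
Dir N: first cell '.' (not opp) -> no flip
Dir NE: first cell '.' (not opp) -> no flip
Dir W: first cell '.' (not opp) -> no flip
Dir E: first cell '.' (not opp) -> no flip
Dir SW: first cell '.' (not opp) -> no flip
Dir S: first cell '.' (not opp) -> no flip
Dir SE: opp run (2,2) capped by B -> flip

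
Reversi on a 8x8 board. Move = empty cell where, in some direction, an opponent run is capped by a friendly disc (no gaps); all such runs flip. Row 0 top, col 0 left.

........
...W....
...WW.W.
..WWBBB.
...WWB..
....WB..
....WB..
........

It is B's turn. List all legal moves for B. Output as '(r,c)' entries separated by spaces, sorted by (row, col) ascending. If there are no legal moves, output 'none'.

(0,2): flips 2 -> legal
(0,3): no bracket -> illegal
(0,4): no bracket -> illegal
(1,2): flips 1 -> legal
(1,4): flips 1 -> legal
(1,5): no bracket -> illegal
(1,6): flips 1 -> legal
(1,7): flips 1 -> legal
(2,1): flips 3 -> legal
(2,2): flips 2 -> legal
(2,5): no bracket -> illegal
(2,7): no bracket -> illegal
(3,1): flips 2 -> legal
(3,7): no bracket -> illegal
(4,1): no bracket -> illegal
(4,2): flips 2 -> legal
(5,2): flips 1 -> legal
(5,3): flips 2 -> legal
(6,3): flips 2 -> legal
(7,3): flips 1 -> legal
(7,4): flips 3 -> legal
(7,5): no bracket -> illegal

Answer: (0,2) (1,2) (1,4) (1,6) (1,7) (2,1) (2,2) (3,1) (4,2) (5,2) (5,3) (6,3) (7,3) (7,4)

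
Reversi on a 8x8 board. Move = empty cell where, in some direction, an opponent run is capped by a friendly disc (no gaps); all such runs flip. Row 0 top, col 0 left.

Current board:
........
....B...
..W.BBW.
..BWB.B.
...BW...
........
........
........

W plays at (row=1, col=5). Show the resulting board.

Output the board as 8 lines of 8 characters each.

Place W at (1,5); scan 8 dirs for brackets.
Dir NW: first cell '.' (not opp) -> no flip
Dir N: first cell '.' (not opp) -> no flip
Dir NE: first cell '.' (not opp) -> no flip
Dir W: opp run (1,4), next='.' -> no flip
Dir E: first cell '.' (not opp) -> no flip
Dir SW: opp run (2,4) capped by W -> flip
Dir S: opp run (2,5), next='.' -> no flip
Dir SE: first cell 'W' (not opp) -> no flip
All flips: (2,4)

Answer: ........
....BW..
..W.WBW.
..BWB.B.
...BW...
........
........
........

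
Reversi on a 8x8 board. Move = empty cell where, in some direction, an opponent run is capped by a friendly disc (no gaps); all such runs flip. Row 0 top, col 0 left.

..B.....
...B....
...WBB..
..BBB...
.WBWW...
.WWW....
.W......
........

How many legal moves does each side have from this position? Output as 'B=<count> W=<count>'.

Answer: B=13 W=9

Derivation:
-- B to move --
(1,2): flips 1 -> legal
(1,4): flips 1 -> legal
(2,2): flips 1 -> legal
(3,0): no bracket -> illegal
(3,1): no bracket -> illegal
(3,5): no bracket -> illegal
(4,0): flips 1 -> legal
(4,5): flips 2 -> legal
(5,0): flips 1 -> legal
(5,4): flips 2 -> legal
(5,5): flips 1 -> legal
(6,0): flips 1 -> legal
(6,2): flips 1 -> legal
(6,3): flips 2 -> legal
(6,4): flips 1 -> legal
(7,0): flips 3 -> legal
(7,1): no bracket -> illegal
(7,2): no bracket -> illegal
B mobility = 13
-- W to move --
(0,1): no bracket -> illegal
(0,3): flips 1 -> legal
(0,4): no bracket -> illegal
(1,1): no bracket -> illegal
(1,2): no bracket -> illegal
(1,4): flips 2 -> legal
(1,5): flips 3 -> legal
(1,6): flips 2 -> legal
(2,1): flips 1 -> legal
(2,2): flips 3 -> legal
(2,6): flips 2 -> legal
(3,1): flips 1 -> legal
(3,5): no bracket -> illegal
(3,6): no bracket -> illegal
(4,5): flips 1 -> legal
W mobility = 9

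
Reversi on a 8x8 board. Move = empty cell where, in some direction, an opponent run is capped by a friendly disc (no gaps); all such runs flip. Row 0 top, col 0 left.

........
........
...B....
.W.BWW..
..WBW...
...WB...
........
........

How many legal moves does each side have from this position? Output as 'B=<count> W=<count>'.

-- B to move --
(2,0): no bracket -> illegal
(2,1): no bracket -> illegal
(2,2): no bracket -> illegal
(2,4): flips 2 -> legal
(2,5): flips 1 -> legal
(2,6): no bracket -> illegal
(3,0): no bracket -> illegal
(3,2): no bracket -> illegal
(3,6): flips 2 -> legal
(4,0): no bracket -> illegal
(4,1): flips 1 -> legal
(4,5): flips 2 -> legal
(4,6): no bracket -> illegal
(5,1): flips 1 -> legal
(5,2): flips 1 -> legal
(5,5): flips 1 -> legal
(6,2): no bracket -> illegal
(6,3): flips 1 -> legal
(6,4): no bracket -> illegal
B mobility = 9
-- W to move --
(1,2): flips 1 -> legal
(1,3): flips 3 -> legal
(1,4): no bracket -> illegal
(2,2): flips 1 -> legal
(2,4): flips 1 -> legal
(3,2): flips 1 -> legal
(4,5): no bracket -> illegal
(5,2): flips 1 -> legal
(5,5): flips 1 -> legal
(6,3): no bracket -> illegal
(6,4): flips 1 -> legal
(6,5): no bracket -> illegal
W mobility = 8

Answer: B=9 W=8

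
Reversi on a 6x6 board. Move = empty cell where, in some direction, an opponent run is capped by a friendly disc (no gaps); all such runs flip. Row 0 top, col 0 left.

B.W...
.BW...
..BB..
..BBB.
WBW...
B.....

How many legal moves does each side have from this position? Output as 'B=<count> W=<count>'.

Answer: B=6 W=4

Derivation:
-- B to move --
(0,1): flips 1 -> legal
(0,3): no bracket -> illegal
(1,3): flips 1 -> legal
(2,1): no bracket -> illegal
(3,0): flips 1 -> legal
(3,1): no bracket -> illegal
(4,3): flips 1 -> legal
(5,1): flips 1 -> legal
(5,2): flips 1 -> legal
(5,3): no bracket -> illegal
B mobility = 6
-- W to move --
(0,1): no bracket -> illegal
(1,0): flips 1 -> legal
(1,3): no bracket -> illegal
(1,4): no bracket -> illegal
(2,0): flips 1 -> legal
(2,1): no bracket -> illegal
(2,4): flips 1 -> legal
(2,5): no bracket -> illegal
(3,0): no bracket -> illegal
(3,1): no bracket -> illegal
(3,5): no bracket -> illegal
(4,3): no bracket -> illegal
(4,4): no bracket -> illegal
(4,5): flips 2 -> legal
(5,1): no bracket -> illegal
(5,2): no bracket -> illegal
W mobility = 4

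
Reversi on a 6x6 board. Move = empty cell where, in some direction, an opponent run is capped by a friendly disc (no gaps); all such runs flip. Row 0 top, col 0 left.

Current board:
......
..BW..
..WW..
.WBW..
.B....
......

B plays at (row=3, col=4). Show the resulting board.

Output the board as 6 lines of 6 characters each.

Place B at (3,4); scan 8 dirs for brackets.
Dir NW: opp run (2,3) capped by B -> flip
Dir N: first cell '.' (not opp) -> no flip
Dir NE: first cell '.' (not opp) -> no flip
Dir W: opp run (3,3) capped by B -> flip
Dir E: first cell '.' (not opp) -> no flip
Dir SW: first cell '.' (not opp) -> no flip
Dir S: first cell '.' (not opp) -> no flip
Dir SE: first cell '.' (not opp) -> no flip
All flips: (2,3) (3,3)

Answer: ......
..BW..
..WB..
.WBBB.
.B....
......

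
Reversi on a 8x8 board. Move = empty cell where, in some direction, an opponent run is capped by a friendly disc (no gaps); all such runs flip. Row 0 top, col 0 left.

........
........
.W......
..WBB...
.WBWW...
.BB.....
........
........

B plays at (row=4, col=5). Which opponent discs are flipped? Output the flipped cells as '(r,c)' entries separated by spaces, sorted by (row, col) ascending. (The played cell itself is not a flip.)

Answer: (4,3) (4,4)

Derivation:
Dir NW: first cell 'B' (not opp) -> no flip
Dir N: first cell '.' (not opp) -> no flip
Dir NE: first cell '.' (not opp) -> no flip
Dir W: opp run (4,4) (4,3) capped by B -> flip
Dir E: first cell '.' (not opp) -> no flip
Dir SW: first cell '.' (not opp) -> no flip
Dir S: first cell '.' (not opp) -> no flip
Dir SE: first cell '.' (not opp) -> no flip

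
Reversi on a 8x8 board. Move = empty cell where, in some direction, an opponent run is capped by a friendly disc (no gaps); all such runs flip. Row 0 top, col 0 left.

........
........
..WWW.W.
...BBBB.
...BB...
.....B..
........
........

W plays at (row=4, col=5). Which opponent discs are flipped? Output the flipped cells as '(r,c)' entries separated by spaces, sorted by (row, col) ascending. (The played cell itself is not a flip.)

Dir NW: opp run (3,4) capped by W -> flip
Dir N: opp run (3,5), next='.' -> no flip
Dir NE: opp run (3,6), next='.' -> no flip
Dir W: opp run (4,4) (4,3), next='.' -> no flip
Dir E: first cell '.' (not opp) -> no flip
Dir SW: first cell '.' (not opp) -> no flip
Dir S: opp run (5,5), next='.' -> no flip
Dir SE: first cell '.' (not opp) -> no flip

Answer: (3,4)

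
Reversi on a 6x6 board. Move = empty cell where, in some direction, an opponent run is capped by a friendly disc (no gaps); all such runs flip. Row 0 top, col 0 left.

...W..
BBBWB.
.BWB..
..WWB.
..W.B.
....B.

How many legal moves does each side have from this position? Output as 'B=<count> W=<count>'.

-- B to move --
(0,2): no bracket -> illegal
(0,4): no bracket -> illegal
(2,4): no bracket -> illegal
(3,1): flips 2 -> legal
(4,1): flips 1 -> legal
(4,3): flips 2 -> legal
(5,1): no bracket -> illegal
(5,2): flips 3 -> legal
(5,3): no bracket -> illegal
B mobility = 4
-- W to move --
(0,0): flips 1 -> legal
(0,1): no bracket -> illegal
(0,2): flips 1 -> legal
(0,4): no bracket -> illegal
(0,5): flips 2 -> legal
(1,5): flips 1 -> legal
(2,0): flips 1 -> legal
(2,4): flips 1 -> legal
(2,5): flips 1 -> legal
(3,0): flips 2 -> legal
(3,1): no bracket -> illegal
(3,5): flips 1 -> legal
(4,3): no bracket -> illegal
(4,5): no bracket -> illegal
(5,3): no bracket -> illegal
(5,5): flips 1 -> legal
W mobility = 10

Answer: B=4 W=10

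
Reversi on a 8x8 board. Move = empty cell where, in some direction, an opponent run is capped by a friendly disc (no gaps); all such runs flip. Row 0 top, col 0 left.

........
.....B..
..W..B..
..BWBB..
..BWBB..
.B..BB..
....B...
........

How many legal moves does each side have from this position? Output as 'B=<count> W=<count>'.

-- B to move --
(1,1): flips 2 -> legal
(1,2): flips 1 -> legal
(1,3): no bracket -> illegal
(2,1): no bracket -> illegal
(2,3): no bracket -> illegal
(2,4): flips 1 -> legal
(3,1): no bracket -> illegal
(5,2): flips 1 -> legal
(5,3): no bracket -> illegal
B mobility = 4
-- W to move --
(0,4): no bracket -> illegal
(0,5): no bracket -> illegal
(0,6): no bracket -> illegal
(1,4): no bracket -> illegal
(1,6): flips 2 -> legal
(2,1): flips 1 -> legal
(2,3): no bracket -> illegal
(2,4): no bracket -> illegal
(2,6): no bracket -> illegal
(3,1): flips 1 -> legal
(3,6): flips 2 -> legal
(4,0): no bracket -> illegal
(4,1): flips 1 -> legal
(4,6): flips 2 -> legal
(5,0): no bracket -> illegal
(5,2): flips 2 -> legal
(5,3): no bracket -> illegal
(5,6): no bracket -> illegal
(6,0): flips 2 -> legal
(6,1): no bracket -> illegal
(6,2): no bracket -> illegal
(6,3): no bracket -> illegal
(6,5): flips 1 -> legal
(6,6): flips 2 -> legal
(7,3): no bracket -> illegal
(7,4): no bracket -> illegal
(7,5): no bracket -> illegal
W mobility = 10

Answer: B=4 W=10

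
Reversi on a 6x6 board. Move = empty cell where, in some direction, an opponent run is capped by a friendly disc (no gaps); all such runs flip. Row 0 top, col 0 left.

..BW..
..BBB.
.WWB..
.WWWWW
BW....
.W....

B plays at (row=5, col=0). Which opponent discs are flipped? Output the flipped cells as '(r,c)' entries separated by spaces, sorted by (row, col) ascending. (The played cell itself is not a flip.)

Answer: (3,2) (4,1)

Derivation:
Dir NW: edge -> no flip
Dir N: first cell 'B' (not opp) -> no flip
Dir NE: opp run (4,1) (3,2) capped by B -> flip
Dir W: edge -> no flip
Dir E: opp run (5,1), next='.' -> no flip
Dir SW: edge -> no flip
Dir S: edge -> no flip
Dir SE: edge -> no flip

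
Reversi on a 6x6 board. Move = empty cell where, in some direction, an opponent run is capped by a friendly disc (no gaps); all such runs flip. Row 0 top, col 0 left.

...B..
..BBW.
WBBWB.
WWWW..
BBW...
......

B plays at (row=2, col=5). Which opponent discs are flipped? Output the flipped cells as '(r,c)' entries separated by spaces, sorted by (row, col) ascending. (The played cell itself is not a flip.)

Answer: (1,4)

Derivation:
Dir NW: opp run (1,4) capped by B -> flip
Dir N: first cell '.' (not opp) -> no flip
Dir NE: edge -> no flip
Dir W: first cell 'B' (not opp) -> no flip
Dir E: edge -> no flip
Dir SW: first cell '.' (not opp) -> no flip
Dir S: first cell '.' (not opp) -> no flip
Dir SE: edge -> no flip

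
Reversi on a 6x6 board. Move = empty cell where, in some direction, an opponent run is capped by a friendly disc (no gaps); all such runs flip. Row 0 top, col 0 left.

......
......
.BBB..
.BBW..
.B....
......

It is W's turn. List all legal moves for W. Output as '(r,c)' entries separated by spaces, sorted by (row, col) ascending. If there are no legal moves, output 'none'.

Answer: (1,1) (1,3) (3,0)

Derivation:
(1,0): no bracket -> illegal
(1,1): flips 1 -> legal
(1,2): no bracket -> illegal
(1,3): flips 1 -> legal
(1,4): no bracket -> illegal
(2,0): no bracket -> illegal
(2,4): no bracket -> illegal
(3,0): flips 2 -> legal
(3,4): no bracket -> illegal
(4,0): no bracket -> illegal
(4,2): no bracket -> illegal
(4,3): no bracket -> illegal
(5,0): no bracket -> illegal
(5,1): no bracket -> illegal
(5,2): no bracket -> illegal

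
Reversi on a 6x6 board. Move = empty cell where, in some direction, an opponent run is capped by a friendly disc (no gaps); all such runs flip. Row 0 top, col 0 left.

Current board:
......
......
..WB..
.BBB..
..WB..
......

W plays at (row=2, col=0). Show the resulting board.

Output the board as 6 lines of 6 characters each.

Answer: ......
......
W.WB..
.WBB..
..WB..
......

Derivation:
Place W at (2,0); scan 8 dirs for brackets.
Dir NW: edge -> no flip
Dir N: first cell '.' (not opp) -> no flip
Dir NE: first cell '.' (not opp) -> no flip
Dir W: edge -> no flip
Dir E: first cell '.' (not opp) -> no flip
Dir SW: edge -> no flip
Dir S: first cell '.' (not opp) -> no flip
Dir SE: opp run (3,1) capped by W -> flip
All flips: (3,1)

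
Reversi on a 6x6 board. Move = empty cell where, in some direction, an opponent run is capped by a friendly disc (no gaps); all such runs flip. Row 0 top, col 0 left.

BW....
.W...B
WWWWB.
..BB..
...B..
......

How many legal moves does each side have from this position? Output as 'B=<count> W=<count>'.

-- B to move --
(0,2): flips 1 -> legal
(1,0): flips 1 -> legal
(1,2): flips 1 -> legal
(1,3): flips 1 -> legal
(1,4): flips 1 -> legal
(3,0): no bracket -> illegal
(3,1): no bracket -> illegal
(3,4): no bracket -> illegal
B mobility = 5
-- W to move --
(0,4): no bracket -> illegal
(0,5): no bracket -> illegal
(1,0): no bracket -> illegal
(1,3): no bracket -> illegal
(1,4): no bracket -> illegal
(2,5): flips 1 -> legal
(3,1): no bracket -> illegal
(3,4): no bracket -> illegal
(3,5): no bracket -> illegal
(4,1): flips 1 -> legal
(4,2): flips 1 -> legal
(4,4): flips 1 -> legal
(5,2): no bracket -> illegal
(5,3): flips 2 -> legal
(5,4): flips 2 -> legal
W mobility = 6

Answer: B=5 W=6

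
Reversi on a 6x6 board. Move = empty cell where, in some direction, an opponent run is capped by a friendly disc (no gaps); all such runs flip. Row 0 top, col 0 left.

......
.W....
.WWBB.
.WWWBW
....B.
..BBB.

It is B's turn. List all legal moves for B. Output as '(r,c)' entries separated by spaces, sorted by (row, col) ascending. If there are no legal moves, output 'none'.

(0,0): flips 3 -> legal
(0,1): no bracket -> illegal
(0,2): no bracket -> illegal
(1,0): no bracket -> illegal
(1,2): no bracket -> illegal
(1,3): no bracket -> illegal
(2,0): flips 2 -> legal
(2,5): no bracket -> illegal
(3,0): flips 3 -> legal
(4,0): no bracket -> illegal
(4,1): flips 1 -> legal
(4,2): flips 1 -> legal
(4,3): flips 1 -> legal
(4,5): no bracket -> illegal

Answer: (0,0) (2,0) (3,0) (4,1) (4,2) (4,3)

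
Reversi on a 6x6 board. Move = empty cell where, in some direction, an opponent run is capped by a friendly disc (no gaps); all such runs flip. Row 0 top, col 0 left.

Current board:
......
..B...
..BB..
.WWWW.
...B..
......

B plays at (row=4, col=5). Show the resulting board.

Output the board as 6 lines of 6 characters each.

Answer: ......
..B...
..BB..
.WWWB.
...B.B
......

Derivation:
Place B at (4,5); scan 8 dirs for brackets.
Dir NW: opp run (3,4) capped by B -> flip
Dir N: first cell '.' (not opp) -> no flip
Dir NE: edge -> no flip
Dir W: first cell '.' (not opp) -> no flip
Dir E: edge -> no flip
Dir SW: first cell '.' (not opp) -> no flip
Dir S: first cell '.' (not opp) -> no flip
Dir SE: edge -> no flip
All flips: (3,4)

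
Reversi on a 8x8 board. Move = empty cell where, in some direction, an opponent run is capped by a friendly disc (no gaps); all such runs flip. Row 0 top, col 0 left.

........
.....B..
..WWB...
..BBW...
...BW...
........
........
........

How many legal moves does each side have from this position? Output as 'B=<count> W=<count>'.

Answer: B=10 W=7

Derivation:
-- B to move --
(1,1): flips 1 -> legal
(1,2): flips 1 -> legal
(1,3): flips 1 -> legal
(1,4): flips 1 -> legal
(2,1): flips 2 -> legal
(2,5): flips 1 -> legal
(3,1): no bracket -> illegal
(3,5): flips 1 -> legal
(4,5): flips 1 -> legal
(5,3): no bracket -> illegal
(5,4): flips 2 -> legal
(5,5): flips 1 -> legal
B mobility = 10
-- W to move --
(0,4): no bracket -> illegal
(0,5): no bracket -> illegal
(0,6): no bracket -> illegal
(1,3): no bracket -> illegal
(1,4): flips 1 -> legal
(1,6): no bracket -> illegal
(2,1): no bracket -> illegal
(2,5): flips 1 -> legal
(2,6): no bracket -> illegal
(3,1): flips 2 -> legal
(3,5): no bracket -> illegal
(4,1): flips 1 -> legal
(4,2): flips 2 -> legal
(5,2): flips 1 -> legal
(5,3): flips 2 -> legal
(5,4): no bracket -> illegal
W mobility = 7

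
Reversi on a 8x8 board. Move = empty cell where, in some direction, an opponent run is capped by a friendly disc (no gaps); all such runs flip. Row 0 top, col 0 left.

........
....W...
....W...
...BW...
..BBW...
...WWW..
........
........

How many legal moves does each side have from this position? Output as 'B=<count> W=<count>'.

Answer: B=8 W=7

Derivation:
-- B to move --
(0,3): no bracket -> illegal
(0,4): no bracket -> illegal
(0,5): no bracket -> illegal
(1,3): no bracket -> illegal
(1,5): flips 1 -> legal
(2,3): no bracket -> illegal
(2,5): flips 1 -> legal
(3,5): flips 1 -> legal
(4,5): flips 1 -> legal
(4,6): no bracket -> illegal
(5,2): no bracket -> illegal
(5,6): no bracket -> illegal
(6,2): no bracket -> illegal
(6,3): flips 1 -> legal
(6,4): flips 1 -> legal
(6,5): flips 1 -> legal
(6,6): flips 2 -> legal
B mobility = 8
-- W to move --
(2,2): flips 1 -> legal
(2,3): flips 2 -> legal
(3,1): flips 1 -> legal
(3,2): flips 2 -> legal
(4,1): flips 2 -> legal
(5,1): flips 2 -> legal
(5,2): flips 1 -> legal
W mobility = 7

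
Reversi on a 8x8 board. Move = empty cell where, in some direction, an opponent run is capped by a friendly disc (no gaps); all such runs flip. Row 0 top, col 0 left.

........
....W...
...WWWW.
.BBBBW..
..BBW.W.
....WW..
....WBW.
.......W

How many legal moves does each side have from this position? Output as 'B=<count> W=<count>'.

Answer: B=11 W=10

Derivation:
-- B to move --
(0,3): no bracket -> illegal
(0,4): flips 2 -> legal
(0,5): flips 2 -> legal
(1,2): flips 1 -> legal
(1,3): flips 1 -> legal
(1,5): flips 1 -> legal
(1,6): flips 1 -> legal
(1,7): no bracket -> illegal
(2,2): no bracket -> illegal
(2,7): no bracket -> illegal
(3,6): flips 1 -> legal
(3,7): no bracket -> illegal
(4,5): flips 2 -> legal
(4,7): no bracket -> illegal
(5,3): no bracket -> illegal
(5,6): no bracket -> illegal
(5,7): no bracket -> illegal
(6,3): flips 1 -> legal
(6,7): flips 1 -> legal
(7,3): no bracket -> illegal
(7,4): flips 3 -> legal
(7,5): no bracket -> illegal
(7,6): no bracket -> illegal
B mobility = 11
-- W to move --
(2,0): no bracket -> illegal
(2,1): flips 2 -> legal
(2,2): flips 1 -> legal
(3,0): flips 4 -> legal
(4,0): no bracket -> illegal
(4,1): flips 3 -> legal
(4,5): flips 1 -> legal
(5,1): flips 2 -> legal
(5,2): flips 2 -> legal
(5,3): flips 2 -> legal
(5,6): no bracket -> illegal
(7,4): no bracket -> illegal
(7,5): flips 1 -> legal
(7,6): flips 1 -> legal
W mobility = 10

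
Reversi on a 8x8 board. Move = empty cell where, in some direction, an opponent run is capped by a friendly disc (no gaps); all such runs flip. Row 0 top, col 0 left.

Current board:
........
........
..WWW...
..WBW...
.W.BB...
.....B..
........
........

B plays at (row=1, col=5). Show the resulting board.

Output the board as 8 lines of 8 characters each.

Place B at (1,5); scan 8 dirs for brackets.
Dir NW: first cell '.' (not opp) -> no flip
Dir N: first cell '.' (not opp) -> no flip
Dir NE: first cell '.' (not opp) -> no flip
Dir W: first cell '.' (not opp) -> no flip
Dir E: first cell '.' (not opp) -> no flip
Dir SW: opp run (2,4) capped by B -> flip
Dir S: first cell '.' (not opp) -> no flip
Dir SE: first cell '.' (not opp) -> no flip
All flips: (2,4)

Answer: ........
.....B..
..WWB...
..WBW...
.W.BB...
.....B..
........
........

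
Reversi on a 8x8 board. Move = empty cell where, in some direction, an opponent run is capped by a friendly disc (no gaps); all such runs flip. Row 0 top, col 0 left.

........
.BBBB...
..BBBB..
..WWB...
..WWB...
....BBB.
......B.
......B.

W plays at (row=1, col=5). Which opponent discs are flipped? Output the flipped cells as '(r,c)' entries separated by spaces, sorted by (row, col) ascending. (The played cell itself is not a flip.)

Answer: (2,4)

Derivation:
Dir NW: first cell '.' (not opp) -> no flip
Dir N: first cell '.' (not opp) -> no flip
Dir NE: first cell '.' (not opp) -> no flip
Dir W: opp run (1,4) (1,3) (1,2) (1,1), next='.' -> no flip
Dir E: first cell '.' (not opp) -> no flip
Dir SW: opp run (2,4) capped by W -> flip
Dir S: opp run (2,5), next='.' -> no flip
Dir SE: first cell '.' (not opp) -> no flip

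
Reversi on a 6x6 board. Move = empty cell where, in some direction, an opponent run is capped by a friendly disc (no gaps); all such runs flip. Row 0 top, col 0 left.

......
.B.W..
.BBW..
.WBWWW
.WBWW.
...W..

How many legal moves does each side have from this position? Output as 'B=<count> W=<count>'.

Answer: B=11 W=5

Derivation:
-- B to move --
(0,2): no bracket -> illegal
(0,3): no bracket -> illegal
(0,4): flips 1 -> legal
(1,2): no bracket -> illegal
(1,4): flips 1 -> legal
(2,0): flips 1 -> legal
(2,4): flips 2 -> legal
(2,5): no bracket -> illegal
(3,0): flips 1 -> legal
(4,0): flips 2 -> legal
(4,5): flips 2 -> legal
(5,0): flips 1 -> legal
(5,1): flips 2 -> legal
(5,2): no bracket -> illegal
(5,4): flips 1 -> legal
(5,5): flips 2 -> legal
B mobility = 11
-- W to move --
(0,0): flips 2 -> legal
(0,1): flips 2 -> legal
(0,2): no bracket -> illegal
(1,0): flips 2 -> legal
(1,2): no bracket -> illegal
(2,0): flips 2 -> legal
(3,0): no bracket -> illegal
(5,1): flips 1 -> legal
(5,2): no bracket -> illegal
W mobility = 5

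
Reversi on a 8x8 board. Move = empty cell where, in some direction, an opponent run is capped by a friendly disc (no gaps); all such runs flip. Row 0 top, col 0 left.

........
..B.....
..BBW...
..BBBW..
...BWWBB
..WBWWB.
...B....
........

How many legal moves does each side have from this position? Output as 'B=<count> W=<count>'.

Answer: B=12 W=12

Derivation:
-- B to move --
(1,3): flips 2 -> legal
(1,4): flips 1 -> legal
(1,5): flips 1 -> legal
(2,5): flips 1 -> legal
(2,6): flips 2 -> legal
(3,6): flips 3 -> legal
(4,1): flips 1 -> legal
(4,2): no bracket -> illegal
(5,1): flips 1 -> legal
(6,1): flips 1 -> legal
(6,2): no bracket -> illegal
(6,4): flips 3 -> legal
(6,5): flips 1 -> legal
(6,6): flips 2 -> legal
B mobility = 12
-- W to move --
(0,1): flips 3 -> legal
(0,2): no bracket -> illegal
(0,3): no bracket -> illegal
(1,1): flips 2 -> legal
(1,3): no bracket -> illegal
(1,4): no bracket -> illegal
(2,1): flips 4 -> legal
(2,5): flips 2 -> legal
(3,1): flips 3 -> legal
(3,6): no bracket -> illegal
(3,7): flips 1 -> legal
(4,1): no bracket -> illegal
(4,2): flips 2 -> legal
(5,7): flips 2 -> legal
(6,2): flips 1 -> legal
(6,4): no bracket -> illegal
(6,5): no bracket -> illegal
(6,6): no bracket -> illegal
(6,7): flips 1 -> legal
(7,2): flips 1 -> legal
(7,3): no bracket -> illegal
(7,4): flips 1 -> legal
W mobility = 12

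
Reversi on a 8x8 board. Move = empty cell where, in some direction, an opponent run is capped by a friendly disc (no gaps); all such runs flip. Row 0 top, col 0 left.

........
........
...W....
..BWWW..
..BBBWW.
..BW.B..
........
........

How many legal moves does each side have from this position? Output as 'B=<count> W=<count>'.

-- B to move --
(1,2): no bracket -> illegal
(1,3): flips 2 -> legal
(1,4): flips 1 -> legal
(2,2): flips 1 -> legal
(2,4): flips 2 -> legal
(2,5): flips 3 -> legal
(2,6): flips 1 -> legal
(3,6): flips 3 -> legal
(3,7): flips 1 -> legal
(4,7): flips 2 -> legal
(5,4): flips 1 -> legal
(5,6): no bracket -> illegal
(5,7): no bracket -> illegal
(6,2): flips 1 -> legal
(6,3): flips 1 -> legal
(6,4): flips 1 -> legal
B mobility = 13
-- W to move --
(2,1): no bracket -> illegal
(2,2): no bracket -> illegal
(3,1): flips 2 -> legal
(4,1): flips 4 -> legal
(5,1): flips 2 -> legal
(5,4): flips 1 -> legal
(5,6): no bracket -> illegal
(6,1): flips 2 -> legal
(6,2): no bracket -> illegal
(6,3): no bracket -> illegal
(6,4): flips 1 -> legal
(6,5): flips 1 -> legal
(6,6): flips 2 -> legal
W mobility = 8

Answer: B=13 W=8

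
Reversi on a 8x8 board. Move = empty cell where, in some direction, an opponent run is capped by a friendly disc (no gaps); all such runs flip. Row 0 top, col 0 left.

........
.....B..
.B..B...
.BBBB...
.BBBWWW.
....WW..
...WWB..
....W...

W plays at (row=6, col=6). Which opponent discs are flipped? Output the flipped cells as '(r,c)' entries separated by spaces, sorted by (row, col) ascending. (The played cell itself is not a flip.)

Answer: (6,5)

Derivation:
Dir NW: first cell 'W' (not opp) -> no flip
Dir N: first cell '.' (not opp) -> no flip
Dir NE: first cell '.' (not opp) -> no flip
Dir W: opp run (6,5) capped by W -> flip
Dir E: first cell '.' (not opp) -> no flip
Dir SW: first cell '.' (not opp) -> no flip
Dir S: first cell '.' (not opp) -> no flip
Dir SE: first cell '.' (not opp) -> no flip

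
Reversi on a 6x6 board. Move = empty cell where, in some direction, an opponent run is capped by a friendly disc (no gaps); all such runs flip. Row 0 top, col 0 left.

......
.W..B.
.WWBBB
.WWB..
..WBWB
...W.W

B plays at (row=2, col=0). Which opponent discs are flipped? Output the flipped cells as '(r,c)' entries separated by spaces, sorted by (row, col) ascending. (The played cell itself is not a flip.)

Answer: (2,1) (2,2)

Derivation:
Dir NW: edge -> no flip
Dir N: first cell '.' (not opp) -> no flip
Dir NE: opp run (1,1), next='.' -> no flip
Dir W: edge -> no flip
Dir E: opp run (2,1) (2,2) capped by B -> flip
Dir SW: edge -> no flip
Dir S: first cell '.' (not opp) -> no flip
Dir SE: opp run (3,1) (4,2) (5,3), next=edge -> no flip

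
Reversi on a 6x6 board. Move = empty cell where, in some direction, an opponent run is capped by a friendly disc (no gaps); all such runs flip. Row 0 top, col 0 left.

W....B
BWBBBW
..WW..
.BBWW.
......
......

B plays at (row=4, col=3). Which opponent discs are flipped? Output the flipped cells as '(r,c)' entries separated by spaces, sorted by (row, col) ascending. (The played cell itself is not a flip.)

Dir NW: first cell 'B' (not opp) -> no flip
Dir N: opp run (3,3) (2,3) capped by B -> flip
Dir NE: opp run (3,4), next='.' -> no flip
Dir W: first cell '.' (not opp) -> no flip
Dir E: first cell '.' (not opp) -> no flip
Dir SW: first cell '.' (not opp) -> no flip
Dir S: first cell '.' (not opp) -> no flip
Dir SE: first cell '.' (not opp) -> no flip

Answer: (2,3) (3,3)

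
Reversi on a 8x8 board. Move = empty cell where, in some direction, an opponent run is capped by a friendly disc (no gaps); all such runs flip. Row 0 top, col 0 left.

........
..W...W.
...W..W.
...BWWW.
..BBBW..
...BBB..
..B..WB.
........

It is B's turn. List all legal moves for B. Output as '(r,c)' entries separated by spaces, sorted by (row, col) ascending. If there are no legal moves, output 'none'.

Answer: (1,3) (1,7) (2,4) (2,5) (2,7) (3,7) (4,6) (6,4) (7,5) (7,6)

Derivation:
(0,1): no bracket -> illegal
(0,2): no bracket -> illegal
(0,3): no bracket -> illegal
(0,5): no bracket -> illegal
(0,6): no bracket -> illegal
(0,7): no bracket -> illegal
(1,1): no bracket -> illegal
(1,3): flips 1 -> legal
(1,4): no bracket -> illegal
(1,5): no bracket -> illegal
(1,7): flips 2 -> legal
(2,1): no bracket -> illegal
(2,2): no bracket -> illegal
(2,4): flips 1 -> legal
(2,5): flips 3 -> legal
(2,7): flips 2 -> legal
(3,2): no bracket -> illegal
(3,7): flips 3 -> legal
(4,6): flips 1 -> legal
(4,7): no bracket -> illegal
(5,6): no bracket -> illegal
(6,4): flips 1 -> legal
(7,4): no bracket -> illegal
(7,5): flips 1 -> legal
(7,6): flips 1 -> legal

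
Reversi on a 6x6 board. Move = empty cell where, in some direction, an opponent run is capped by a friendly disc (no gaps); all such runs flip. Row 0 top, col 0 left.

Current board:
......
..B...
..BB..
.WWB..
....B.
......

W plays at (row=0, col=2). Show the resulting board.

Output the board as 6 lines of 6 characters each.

Place W at (0,2); scan 8 dirs for brackets.
Dir NW: edge -> no flip
Dir N: edge -> no flip
Dir NE: edge -> no flip
Dir W: first cell '.' (not opp) -> no flip
Dir E: first cell '.' (not opp) -> no flip
Dir SW: first cell '.' (not opp) -> no flip
Dir S: opp run (1,2) (2,2) capped by W -> flip
Dir SE: first cell '.' (not opp) -> no flip
All flips: (1,2) (2,2)

Answer: ..W...
..W...
..WB..
.WWB..
....B.
......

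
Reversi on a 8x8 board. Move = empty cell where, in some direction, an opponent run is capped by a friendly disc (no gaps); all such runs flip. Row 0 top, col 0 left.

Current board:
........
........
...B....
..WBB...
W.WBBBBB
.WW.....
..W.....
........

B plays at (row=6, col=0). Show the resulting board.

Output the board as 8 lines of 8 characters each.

Answer: ........
........
...B....
..WBB...
W.BBBBBB
.BW.....
B.W.....
........

Derivation:
Place B at (6,0); scan 8 dirs for brackets.
Dir NW: edge -> no flip
Dir N: first cell '.' (not opp) -> no flip
Dir NE: opp run (5,1) (4,2) capped by B -> flip
Dir W: edge -> no flip
Dir E: first cell '.' (not opp) -> no flip
Dir SW: edge -> no flip
Dir S: first cell '.' (not opp) -> no flip
Dir SE: first cell '.' (not opp) -> no flip
All flips: (4,2) (5,1)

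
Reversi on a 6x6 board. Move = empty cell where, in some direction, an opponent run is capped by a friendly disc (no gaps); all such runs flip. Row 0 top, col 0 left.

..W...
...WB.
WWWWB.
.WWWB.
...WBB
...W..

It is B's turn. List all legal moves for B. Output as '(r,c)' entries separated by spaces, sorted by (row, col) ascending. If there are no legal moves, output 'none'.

Answer: (1,1) (1,2) (3,0) (4,1) (4,2) (5,2)

Derivation:
(0,1): no bracket -> illegal
(0,3): no bracket -> illegal
(0,4): no bracket -> illegal
(1,0): no bracket -> illegal
(1,1): flips 2 -> legal
(1,2): flips 2 -> legal
(3,0): flips 3 -> legal
(4,0): no bracket -> illegal
(4,1): flips 2 -> legal
(4,2): flips 2 -> legal
(5,2): flips 1 -> legal
(5,4): no bracket -> illegal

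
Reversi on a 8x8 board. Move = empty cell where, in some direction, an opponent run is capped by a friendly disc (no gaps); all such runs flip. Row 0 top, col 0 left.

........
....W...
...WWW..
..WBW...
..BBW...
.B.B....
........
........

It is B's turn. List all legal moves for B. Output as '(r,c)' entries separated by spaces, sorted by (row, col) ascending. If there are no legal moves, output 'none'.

Answer: (1,3) (1,5) (1,6) (2,1) (2,2) (3,1) (3,5) (4,5) (5,5)

Derivation:
(0,3): no bracket -> illegal
(0,4): no bracket -> illegal
(0,5): no bracket -> illegal
(1,2): no bracket -> illegal
(1,3): flips 1 -> legal
(1,5): flips 1 -> legal
(1,6): flips 2 -> legal
(2,1): flips 1 -> legal
(2,2): flips 1 -> legal
(2,6): no bracket -> illegal
(3,1): flips 1 -> legal
(3,5): flips 2 -> legal
(3,6): no bracket -> illegal
(4,1): no bracket -> illegal
(4,5): flips 1 -> legal
(5,4): no bracket -> illegal
(5,5): flips 1 -> legal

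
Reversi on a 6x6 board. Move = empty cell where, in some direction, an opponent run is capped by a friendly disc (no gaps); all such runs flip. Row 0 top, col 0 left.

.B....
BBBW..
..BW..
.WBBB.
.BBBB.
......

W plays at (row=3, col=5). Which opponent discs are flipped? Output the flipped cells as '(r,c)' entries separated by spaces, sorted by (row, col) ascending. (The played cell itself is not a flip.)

Dir NW: first cell '.' (not opp) -> no flip
Dir N: first cell '.' (not opp) -> no flip
Dir NE: edge -> no flip
Dir W: opp run (3,4) (3,3) (3,2) capped by W -> flip
Dir E: edge -> no flip
Dir SW: opp run (4,4), next='.' -> no flip
Dir S: first cell '.' (not opp) -> no flip
Dir SE: edge -> no flip

Answer: (3,2) (3,3) (3,4)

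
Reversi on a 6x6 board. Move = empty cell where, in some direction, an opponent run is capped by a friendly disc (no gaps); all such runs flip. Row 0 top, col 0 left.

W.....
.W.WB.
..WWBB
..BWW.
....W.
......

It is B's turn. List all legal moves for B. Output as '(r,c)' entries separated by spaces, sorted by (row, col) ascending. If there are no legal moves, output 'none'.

(0,1): no bracket -> illegal
(0,2): flips 1 -> legal
(0,3): no bracket -> illegal
(0,4): no bracket -> illegal
(1,0): no bracket -> illegal
(1,2): flips 2 -> legal
(2,0): no bracket -> illegal
(2,1): flips 2 -> legal
(3,1): no bracket -> illegal
(3,5): flips 2 -> legal
(4,2): flips 1 -> legal
(4,3): flips 1 -> legal
(4,5): no bracket -> illegal
(5,3): no bracket -> illegal
(5,4): flips 2 -> legal
(5,5): no bracket -> illegal

Answer: (0,2) (1,2) (2,1) (3,5) (4,2) (4,3) (5,4)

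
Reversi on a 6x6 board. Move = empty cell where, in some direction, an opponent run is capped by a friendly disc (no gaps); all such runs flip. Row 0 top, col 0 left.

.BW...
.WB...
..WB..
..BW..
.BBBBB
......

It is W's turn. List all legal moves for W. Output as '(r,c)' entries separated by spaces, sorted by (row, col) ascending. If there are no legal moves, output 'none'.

(0,0): flips 1 -> legal
(0,3): no bracket -> illegal
(1,0): no bracket -> illegal
(1,3): flips 2 -> legal
(1,4): no bracket -> illegal
(2,1): no bracket -> illegal
(2,4): flips 1 -> legal
(3,0): no bracket -> illegal
(3,1): flips 1 -> legal
(3,4): no bracket -> illegal
(3,5): no bracket -> illegal
(4,0): no bracket -> illegal
(5,0): no bracket -> illegal
(5,1): flips 1 -> legal
(5,2): flips 2 -> legal
(5,3): flips 1 -> legal
(5,4): no bracket -> illegal
(5,5): flips 1 -> legal

Answer: (0,0) (1,3) (2,4) (3,1) (5,1) (5,2) (5,3) (5,5)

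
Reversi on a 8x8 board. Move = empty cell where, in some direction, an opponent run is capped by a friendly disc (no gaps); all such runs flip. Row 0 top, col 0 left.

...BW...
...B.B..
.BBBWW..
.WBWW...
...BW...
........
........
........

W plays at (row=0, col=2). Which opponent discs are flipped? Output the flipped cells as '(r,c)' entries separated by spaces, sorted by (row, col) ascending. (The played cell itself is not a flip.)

Dir NW: edge -> no flip
Dir N: edge -> no flip
Dir NE: edge -> no flip
Dir W: first cell '.' (not opp) -> no flip
Dir E: opp run (0,3) capped by W -> flip
Dir SW: first cell '.' (not opp) -> no flip
Dir S: first cell '.' (not opp) -> no flip
Dir SE: opp run (1,3) capped by W -> flip

Answer: (0,3) (1,3)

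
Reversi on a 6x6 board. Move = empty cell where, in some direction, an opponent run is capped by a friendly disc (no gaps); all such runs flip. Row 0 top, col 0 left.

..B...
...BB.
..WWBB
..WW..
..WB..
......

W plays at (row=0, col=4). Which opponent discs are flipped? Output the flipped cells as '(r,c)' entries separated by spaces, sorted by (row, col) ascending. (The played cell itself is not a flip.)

Dir NW: edge -> no flip
Dir N: edge -> no flip
Dir NE: edge -> no flip
Dir W: first cell '.' (not opp) -> no flip
Dir E: first cell '.' (not opp) -> no flip
Dir SW: opp run (1,3) capped by W -> flip
Dir S: opp run (1,4) (2,4), next='.' -> no flip
Dir SE: first cell '.' (not opp) -> no flip

Answer: (1,3)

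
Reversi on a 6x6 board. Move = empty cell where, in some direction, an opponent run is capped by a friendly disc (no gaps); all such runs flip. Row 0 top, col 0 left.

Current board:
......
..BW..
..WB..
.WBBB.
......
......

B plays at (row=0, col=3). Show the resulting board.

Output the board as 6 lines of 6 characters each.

Answer: ...B..
..BB..
..WB..
.WBBB.
......
......

Derivation:
Place B at (0,3); scan 8 dirs for brackets.
Dir NW: edge -> no flip
Dir N: edge -> no flip
Dir NE: edge -> no flip
Dir W: first cell '.' (not opp) -> no flip
Dir E: first cell '.' (not opp) -> no flip
Dir SW: first cell 'B' (not opp) -> no flip
Dir S: opp run (1,3) capped by B -> flip
Dir SE: first cell '.' (not opp) -> no flip
All flips: (1,3)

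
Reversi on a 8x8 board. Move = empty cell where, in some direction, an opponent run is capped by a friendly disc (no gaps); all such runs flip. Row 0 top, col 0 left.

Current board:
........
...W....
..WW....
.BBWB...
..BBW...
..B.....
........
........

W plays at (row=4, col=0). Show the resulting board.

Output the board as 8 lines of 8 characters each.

Answer: ........
...W....
..WW....
.WBWB...
W.BBW...
..B.....
........
........

Derivation:
Place W at (4,0); scan 8 dirs for brackets.
Dir NW: edge -> no flip
Dir N: first cell '.' (not opp) -> no flip
Dir NE: opp run (3,1) capped by W -> flip
Dir W: edge -> no flip
Dir E: first cell '.' (not opp) -> no flip
Dir SW: edge -> no flip
Dir S: first cell '.' (not opp) -> no flip
Dir SE: first cell '.' (not opp) -> no flip
All flips: (3,1)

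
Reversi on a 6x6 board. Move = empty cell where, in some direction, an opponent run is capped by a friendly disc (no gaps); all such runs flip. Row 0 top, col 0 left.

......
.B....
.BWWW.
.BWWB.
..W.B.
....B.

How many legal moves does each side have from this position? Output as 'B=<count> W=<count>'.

-- B to move --
(1,2): flips 1 -> legal
(1,3): flips 1 -> legal
(1,4): flips 1 -> legal
(1,5): no bracket -> illegal
(2,5): flips 3 -> legal
(3,5): no bracket -> illegal
(4,1): no bracket -> illegal
(4,3): flips 1 -> legal
(5,1): no bracket -> illegal
(5,2): no bracket -> illegal
(5,3): flips 1 -> legal
B mobility = 6
-- W to move --
(0,0): flips 1 -> legal
(0,1): no bracket -> illegal
(0,2): no bracket -> illegal
(1,0): flips 1 -> legal
(1,2): no bracket -> illegal
(2,0): flips 2 -> legal
(2,5): no bracket -> illegal
(3,0): flips 1 -> legal
(3,5): flips 1 -> legal
(4,0): flips 1 -> legal
(4,1): no bracket -> illegal
(4,3): no bracket -> illegal
(4,5): flips 1 -> legal
(5,3): no bracket -> illegal
(5,5): flips 1 -> legal
W mobility = 8

Answer: B=6 W=8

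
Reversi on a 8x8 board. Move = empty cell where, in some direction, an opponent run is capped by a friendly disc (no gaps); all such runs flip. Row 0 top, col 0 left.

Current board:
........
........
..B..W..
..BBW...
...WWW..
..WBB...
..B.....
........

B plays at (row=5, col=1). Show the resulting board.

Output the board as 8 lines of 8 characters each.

Answer: ........
........
..B..W..
..BBW...
...WWW..
.BBBB...
..B.....
........

Derivation:
Place B at (5,1); scan 8 dirs for brackets.
Dir NW: first cell '.' (not opp) -> no flip
Dir N: first cell '.' (not opp) -> no flip
Dir NE: first cell '.' (not opp) -> no flip
Dir W: first cell '.' (not opp) -> no flip
Dir E: opp run (5,2) capped by B -> flip
Dir SW: first cell '.' (not opp) -> no flip
Dir S: first cell '.' (not opp) -> no flip
Dir SE: first cell 'B' (not opp) -> no flip
All flips: (5,2)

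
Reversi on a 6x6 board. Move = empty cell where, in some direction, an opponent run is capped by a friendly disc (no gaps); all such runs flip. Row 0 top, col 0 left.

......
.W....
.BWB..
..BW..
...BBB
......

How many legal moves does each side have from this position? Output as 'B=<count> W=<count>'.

Answer: B=4 W=7

Derivation:
-- B to move --
(0,0): flips 3 -> legal
(0,1): flips 1 -> legal
(0,2): no bracket -> illegal
(1,0): no bracket -> illegal
(1,2): flips 1 -> legal
(1,3): no bracket -> illegal
(2,0): no bracket -> illegal
(2,4): no bracket -> illegal
(3,1): no bracket -> illegal
(3,4): flips 1 -> legal
(4,2): no bracket -> illegal
B mobility = 4
-- W to move --
(1,0): no bracket -> illegal
(1,2): no bracket -> illegal
(1,3): flips 1 -> legal
(1,4): no bracket -> illegal
(2,0): flips 1 -> legal
(2,4): flips 1 -> legal
(3,0): no bracket -> illegal
(3,1): flips 2 -> legal
(3,4): no bracket -> illegal
(3,5): no bracket -> illegal
(4,1): no bracket -> illegal
(4,2): flips 1 -> legal
(5,2): no bracket -> illegal
(5,3): flips 1 -> legal
(5,4): no bracket -> illegal
(5,5): flips 1 -> legal
W mobility = 7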